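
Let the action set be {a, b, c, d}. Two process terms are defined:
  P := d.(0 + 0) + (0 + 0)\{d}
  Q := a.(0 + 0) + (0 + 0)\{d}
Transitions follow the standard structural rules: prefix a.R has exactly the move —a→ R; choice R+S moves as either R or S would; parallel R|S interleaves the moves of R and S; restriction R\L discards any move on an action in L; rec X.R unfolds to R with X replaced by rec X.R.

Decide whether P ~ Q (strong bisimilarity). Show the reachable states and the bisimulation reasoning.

P's transition system — 2 states:
  m0 = d.(0 + 0) + (0 + 0)\{d} ⊢ —d→ m1
  m1 = 0 + 0 ⊢ deadlocked
Q's transition system — 2 states:
  n0 = a.(0 + 0) + (0 + 0)\{d} ⊢ —a→ n1
  n1 = 0 + 0 ⊢ deadlocked
Coarsest stable partition (strong bisimilarity classes):
  B0 = {m0}
  B1 = {m1, n1}
  B2 = {n0}
m0 ∈ B0, n0 ∈ B2 → different blocks

P ≁ Q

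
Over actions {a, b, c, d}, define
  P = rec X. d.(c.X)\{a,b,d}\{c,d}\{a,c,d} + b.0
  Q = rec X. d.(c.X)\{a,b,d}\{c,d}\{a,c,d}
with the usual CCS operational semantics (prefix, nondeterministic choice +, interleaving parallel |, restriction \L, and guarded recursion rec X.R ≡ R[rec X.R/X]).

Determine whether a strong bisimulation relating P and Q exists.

Reachable graph of P (3 states):
  m0 = rec X. d.(c.X)\{a,b,d}\{c,d}\{a,c,d} + b.0 | ··b··> m1, ··d··> m2
  m1 = 0 | stopped
  m2 = (c.(rec X. d.(c.X)\{a,b,d}\{c,d}\{a,c,d} + b.0))\{a,b,d}\{c,d}\{a,c,d} | stopped
Reachable graph of Q (2 states):
  n0 = rec X. d.(c.X)\{a,b,d}\{c,d}\{a,c,d} | ··d··> n1
  n1 = (c.(rec X. d.(c.X)\{a,b,d}\{c,d}\{a,c,d}))\{a,b,d}\{c,d}\{a,c,d} | stopped
Bisimilarity quotient blocks:
  B0 = {m0}
  B1 = {m1, m2, n1}
  B2 = {n0}
m0 ∈ B0, n0 ∈ B2 → different blocks

P ≁ Q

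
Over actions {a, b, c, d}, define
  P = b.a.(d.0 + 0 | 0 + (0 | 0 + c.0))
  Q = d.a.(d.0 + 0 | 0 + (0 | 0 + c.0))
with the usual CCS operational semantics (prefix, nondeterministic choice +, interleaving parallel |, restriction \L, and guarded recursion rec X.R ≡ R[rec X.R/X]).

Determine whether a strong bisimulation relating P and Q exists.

NO

Reachable graph of P (4 states):
  u0 = b.a.(d.0 + 0 | 0 + (0 | 0 + c.0)) → -b-> u1
  u1 = a.(d.0 + 0 | 0 + (0 | 0 + c.0)) → -a-> u2
  u2 = d.0 + 0 | 0 + (0 | 0 + c.0) → -c-> u3, -d-> u3
  u3 = 0 → (no moves)
Reachable graph of Q (4 states):
  v0 = d.a.(d.0 + 0 | 0 + (0 | 0 + c.0)) → -d-> v1
  v1 = a.(d.0 + 0 | 0 + (0 | 0 + c.0)) → -a-> v2
  v2 = d.0 + 0 | 0 + (0 | 0 + c.0) → -c-> v3, -d-> v3
  v3 = 0 → (no moves)
Partition-refinement fixed point:
  B0 = {u0}
  B1 = {u1, v1}
  B2 = {u2, v2}
  B3 = {u3, v3}
  B4 = {v0}
u0 ∈ B0, v0 ∈ B4 → different blocks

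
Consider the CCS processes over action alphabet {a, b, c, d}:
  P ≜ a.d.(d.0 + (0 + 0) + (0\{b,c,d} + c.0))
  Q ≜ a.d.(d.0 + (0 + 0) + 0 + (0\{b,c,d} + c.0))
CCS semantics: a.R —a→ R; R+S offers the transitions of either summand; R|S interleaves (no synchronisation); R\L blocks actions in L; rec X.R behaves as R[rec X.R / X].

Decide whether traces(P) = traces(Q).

YES

LTS(P): 4 reachable states
  m0 = a.d.(d.0 + (0 + 0) + (0\{b,c,d} + c.0)) has moves —a→ m1
  m1 = d.(d.0 + (0 + 0) + (0\{b,c,d} + c.0)) has moves —d→ m2
  m2 = d.0 + (0 + 0) + (0\{b,c,d} + c.0) has moves —c→ m3, —d→ m3
  m3 = 0 has moves deadlocked
LTS(Q): 4 reachable states
  n0 = a.d.(d.0 + (0 + 0) + 0 + (0\{b,c,d} + c.0)) has moves —a→ n1
  n1 = d.(d.0 + (0 + 0) + 0 + (0\{b,c,d} + c.0)) has moves —d→ n2
  n2 = d.0 + (0 + 0) + 0 + (0\{b,c,d} + c.0) has moves —c→ n3, —d→ n3
  n3 = 0 has moves deadlocked
Coarsest stable partition (strong bisimilarity classes):
  B0 = {m0, n0}
  B1 = {m1, n1}
  B2 = {m2, n2}
  B3 = {m3, n3}
m0 ∈ B0, n0 ∈ B0 → same block
Bisimilar ⇒ trace-equivalent.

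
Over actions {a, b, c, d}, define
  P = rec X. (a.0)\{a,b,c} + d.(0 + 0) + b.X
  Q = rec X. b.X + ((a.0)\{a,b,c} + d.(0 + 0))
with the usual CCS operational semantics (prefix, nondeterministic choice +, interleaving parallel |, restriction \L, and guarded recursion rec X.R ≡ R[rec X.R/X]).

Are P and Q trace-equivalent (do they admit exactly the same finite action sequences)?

YES

Reachable graph of P (2 states):
  s0 = rec X. (a.0)\{a,b,c} + d.(0 + 0) + b.X :: =b=> s0, =d=> s1
  s1 = 0 + 0 :: stopped
Reachable graph of Q (2 states):
  t0 = rec X. b.X + ((a.0)\{a,b,c} + d.(0 + 0)) :: =b=> t0, =d=> t1
  t1 = 0 + 0 :: stopped
Bisimilarity quotient blocks:
  B0 = {s0, t0}
  B1 = {s1, t1}
s0 ∈ B0, t0 ∈ B0 → same block
Bisimilar ⇒ trace-equivalent.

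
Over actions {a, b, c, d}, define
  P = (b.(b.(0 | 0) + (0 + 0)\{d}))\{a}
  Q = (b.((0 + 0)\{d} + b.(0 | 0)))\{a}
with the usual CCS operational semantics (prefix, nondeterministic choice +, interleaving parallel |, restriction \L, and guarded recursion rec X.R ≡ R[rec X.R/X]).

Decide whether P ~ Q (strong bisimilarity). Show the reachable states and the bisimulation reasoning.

P's transition system — 3 states:
  m0 = (b.(b.(0 | 0) + (0 + 0)\{d}))\{a} ⊢ ··b··> m1
  m1 = (b.(0 | 0) + (0 + 0)\{d})\{a} ⊢ ··b··> m2
  m2 = (0 | 0)\{a} ⊢ stopped
Q's transition system — 3 states:
  n0 = (b.((0 + 0)\{d} + b.(0 | 0)))\{a} ⊢ ··b··> n1
  n1 = ((0 + 0)\{d} + b.(0 | 0))\{a} ⊢ ··b··> n2
  n2 = (0 | 0)\{a} ⊢ stopped
Partition-refinement fixed point:
  B0 = {m0, n0}
  B1 = {m1, n1}
  B2 = {m2, n2}
m0 ∈ B0, n0 ∈ B0 → same block

bisimilar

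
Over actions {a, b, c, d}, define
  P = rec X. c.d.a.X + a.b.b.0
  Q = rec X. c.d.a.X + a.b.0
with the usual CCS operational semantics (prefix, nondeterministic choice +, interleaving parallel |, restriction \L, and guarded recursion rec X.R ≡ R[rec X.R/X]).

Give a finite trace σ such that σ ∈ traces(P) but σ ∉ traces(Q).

LTS(P): 6 reachable states
  s0 = rec X. c.d.a.X + a.b.b.0 → ··a··> s1, ··c··> s2
  s1 = b.b.0 → ··b··> s3
  s2 = d.a.(rec X. c.d.a.X + a.b.b.0) → ··d··> s4
  s3 = b.0 → ··b··> s5
  s4 = a.(rec X. c.d.a.X + a.b.b.0) → ··a··> s0
  s5 = 0 → deadlocked
LTS(Q): 5 reachable states
  t0 = rec X. c.d.a.X + a.b.0 → ··a··> t1, ··c··> t2
  t1 = b.0 → ··b··> t3
  t2 = d.a.(rec X. c.d.a.X + a.b.0) → ··d··> t4
  t3 = 0 → deadlocked
  t4 = a.(rec X. c.d.a.X + a.b.0) → ··a··> t0
Executing abb from P (initial set {s0}):
  [1] a ⇒ {s1}
  [2] b ⇒ {s3}
  [3] b ⇒ {s5}
  P completes σ.
Executing abb from Q (initial set {t0}):
  [1] a ⇒ {t1}
  [2] b ⇒ {t3}
  [3] b ⇒ no successor for Q

abb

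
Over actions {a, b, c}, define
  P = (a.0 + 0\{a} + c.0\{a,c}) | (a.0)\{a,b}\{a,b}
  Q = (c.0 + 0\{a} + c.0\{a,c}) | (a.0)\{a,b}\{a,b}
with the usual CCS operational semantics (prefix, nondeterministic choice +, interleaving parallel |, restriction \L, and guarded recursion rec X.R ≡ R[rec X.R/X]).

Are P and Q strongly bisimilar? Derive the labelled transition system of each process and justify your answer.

not bisimilar

Reachable graph of P (3 states):
  m0 = (a.0 + 0\{a} + c.0\{a,c}) | (a.0)\{a,b}\{a,b} ⊢ =a=> m1, =c=> m2
  m1 = 0 | (a.0)\{a,b}\{a,b} ⊢ ∅
  m2 = 0\{a,c} | (a.0)\{a,b}\{a,b} ⊢ ∅
Reachable graph of Q (3 states):
  n0 = (c.0 + 0\{a} + c.0\{a,c}) | (a.0)\{a,b}\{a,b} ⊢ =c=> n1, =c=> n2
  n1 = 0 | (a.0)\{a,b}\{a,b} ⊢ ∅
  n2 = 0\{a,c} | (a.0)\{a,b}\{a,b} ⊢ ∅
Bisimilarity quotient blocks:
  B0 = {m0}
  B1 = {m1, m2, n1, n2}
  B2 = {n0}
m0 ∈ B0, n0 ∈ B2 → different blocks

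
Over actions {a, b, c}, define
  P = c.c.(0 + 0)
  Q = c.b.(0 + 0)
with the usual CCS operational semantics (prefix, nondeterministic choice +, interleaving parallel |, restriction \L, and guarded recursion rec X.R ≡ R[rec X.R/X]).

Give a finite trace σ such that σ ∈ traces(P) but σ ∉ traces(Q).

cc

Reachable graph of P (3 states):
  u0 = c.c.(0 + 0) | —c→ u1
  u1 = c.(0 + 0) | —c→ u2
  u2 = 0 + 0 | ∅
Reachable graph of Q (3 states):
  v0 = c.b.(0 + 0) | —c→ v1
  v1 = b.(0 + 0) | —b→ v2
  v2 = 0 + 0 | ∅
Executing cc from P (initial set {u0}):
  step 1 (c): {u1}
  step 2 (c): {u2}
  — P admits the full trace.
Executing cc from Q (initial set {v0}):
  step 1 (c): {v1}
  step 2 (c): ∅ (Q stuck)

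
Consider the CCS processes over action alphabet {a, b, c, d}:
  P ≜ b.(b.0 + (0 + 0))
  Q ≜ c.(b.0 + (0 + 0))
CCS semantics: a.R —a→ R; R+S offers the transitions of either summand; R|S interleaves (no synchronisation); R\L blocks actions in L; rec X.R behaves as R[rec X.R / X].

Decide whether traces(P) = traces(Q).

LTS(P): 3 reachable states
  u0 = b.(b.0 + (0 + 0)) :: -b-> u1
  u1 = b.0 + (0 + 0) :: -b-> u2
  u2 = 0 :: ∅
LTS(Q): 3 reachable states
  v0 = c.(b.0 + (0 + 0)) :: -c-> v1
  v1 = b.0 + (0 + 0) :: -b-> v2
  v2 = 0 :: ∅
Run σ = ⟨b⟩ on P: start {u0}
  [1] b ⇒ {u1}
  ✓ P
Run σ = ⟨b⟩ on Q: start {v0}
  [1] b ⇒ ∅ (Q stuck)

traces(P) ≠ traces(Q) — witness ⟨b⟩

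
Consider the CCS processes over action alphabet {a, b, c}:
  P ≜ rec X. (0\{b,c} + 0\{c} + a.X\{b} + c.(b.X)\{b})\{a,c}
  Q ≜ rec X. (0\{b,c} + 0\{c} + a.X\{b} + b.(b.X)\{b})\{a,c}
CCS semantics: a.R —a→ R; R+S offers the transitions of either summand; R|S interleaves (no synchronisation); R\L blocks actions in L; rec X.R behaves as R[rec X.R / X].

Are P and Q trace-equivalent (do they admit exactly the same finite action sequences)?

P's transition system — 1 states:
  u0 = rec X. (0\{b,c} + 0\{c} + a.X\{b} + c.(b.X)\{b})\{a,c} ⊢ stopped
Q's transition system — 2 states:
  v0 = rec X. (0\{b,c} + 0\{c} + a.X\{b} + b.(b.X)\{b})\{a,c} ⊢ --b--▸ v1
  v1 = (b.(rec X. (0\{b,c} + 0\{c} + a.X\{b} + b.(b.X)\{b})\{a,c}))\{b}\{a,c} ⊢ stopped
Trace ⟨b⟩ through Q, begin at {v0}:
  after b @ step 1: {v1}
  ✓ Q
Trace ⟨b⟩ through P, begin at {u0}:
  after b @ step 1: ∅  — P cannot continue

NO — witness ⟨b⟩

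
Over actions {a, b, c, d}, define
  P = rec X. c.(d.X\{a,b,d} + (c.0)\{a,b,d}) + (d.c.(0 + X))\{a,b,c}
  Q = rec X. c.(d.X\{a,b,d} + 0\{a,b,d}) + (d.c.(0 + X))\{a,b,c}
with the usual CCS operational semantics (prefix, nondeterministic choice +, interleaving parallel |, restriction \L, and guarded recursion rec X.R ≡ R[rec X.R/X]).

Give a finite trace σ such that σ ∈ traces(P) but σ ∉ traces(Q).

Reachable graph of P (7 states):
  s0 = rec X. c.(d.X\{a,b,d} + (c.0)\{a,b,d}) + (d.c.(0 + X))\{a,b,c} :: =c=> s1, =d=> s2
  s1 = d.(rec X. c.(d.X\{a,b,d} + (c.0)\{a,b,d}) + (d.c.(0 + X))\{a,b,c})\{a,b,d} + (c.0)\{a,b,d} :: =c=> s3, =d=> s4
  s2 = (c.(0 + (rec X. c.(d.X\{a,b,d} + (c.0)\{a,b,d}) + (d.c.(0 + X))\{a,b,c})))\{a,b,c} :: ∅
  s3 = 0\{a,b,d} :: ∅
  s4 = (rec X. c.(d.X\{a,b,d} + (c.0)\{a,b,d}) + (d.c.(0 + X))\{a,b,c})\{a,b,d} :: =c=> s5
  s5 = (d.(rec X. c.(d.X\{a,b,d} + (c.0)\{a,b,d}) + (d.c.(0 + X))\{a,b,c})\{a,b,d} + (c.0)\{a,b,d})\{a,b,d} :: =c=> s6
  s6 = 0\{a,b,d}\{a,b,d} :: ∅
Reachable graph of Q (5 states):
  t0 = rec X. c.(d.X\{a,b,d} + 0\{a,b,d}) + (d.c.(0 + X))\{a,b,c} :: =c=> t1, =d=> t2
  t1 = d.(rec X. c.(d.X\{a,b,d} + 0\{a,b,d}) + (d.c.(0 + X))\{a,b,c})\{a,b,d} + 0\{a,b,d} :: =d=> t3
  t2 = (c.(0 + (rec X. c.(d.X\{a,b,d} + 0\{a,b,d}) + (d.c.(0 + X))\{a,b,c})))\{a,b,c} :: ∅
  t3 = (rec X. c.(d.X\{a,b,d} + 0\{a,b,d}) + (d.c.(0 + X))\{a,b,c})\{a,b,d} :: =c=> t4
  t4 = (d.(rec X. c.(d.X\{a,b,d} + 0\{a,b,d}) + (d.c.(0 + X))\{a,b,c})\{a,b,d} + 0\{a,b,d})\{a,b,d} :: ∅
Executing cc from P (initial set {s0}):
  step 1 (c): {s1}
  step 2 (c): {s3}
  — P admits the full trace.
Executing cc from Q (initial set {t0}):
  step 1 (c): {t1}
  step 2 (c): no successor for Q

cc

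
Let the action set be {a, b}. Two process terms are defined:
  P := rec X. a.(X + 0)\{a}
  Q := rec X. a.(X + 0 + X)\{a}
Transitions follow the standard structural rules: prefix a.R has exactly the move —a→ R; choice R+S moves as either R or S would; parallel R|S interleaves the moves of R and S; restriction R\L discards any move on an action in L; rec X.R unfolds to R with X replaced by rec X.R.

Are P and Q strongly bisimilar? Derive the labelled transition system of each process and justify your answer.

bisimilar

P's transition system — 2 states:
  p0 = rec X. a.(X + 0)\{a} :: —a→ p1
  p1 = ((rec X. a.(X + 0)\{a}) + 0)\{a} :: deadlocked
Q's transition system — 2 states:
  q0 = rec X. a.(X + 0 + X)\{a} :: —a→ q1
  q1 = ((rec X. a.(X + 0 + X)\{a}) + 0 + (rec X. a.(X + 0 + X)\{a}))\{a} :: deadlocked
Coarsest stable partition (strong bisimilarity classes):
  B0 = {p0, q0}
  B1 = {p1, q1}
p0 ∈ B0, q0 ∈ B0 → same block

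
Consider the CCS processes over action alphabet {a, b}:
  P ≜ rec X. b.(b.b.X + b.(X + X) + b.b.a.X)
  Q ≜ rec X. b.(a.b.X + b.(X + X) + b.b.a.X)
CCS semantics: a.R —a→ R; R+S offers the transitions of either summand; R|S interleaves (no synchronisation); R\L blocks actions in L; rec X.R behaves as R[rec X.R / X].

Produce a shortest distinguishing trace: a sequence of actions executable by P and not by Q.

LTS(P): 6 reachable states
  u0 = rec X. b.(b.b.X + b.(X + X) + b.b.a.X) ⊢ -b-> u1
  u1 = b.b.(rec X. b.(b.b.X + b.(X + X) + b.b.a.X)) + b.((rec X. b.(b.b.X + b.(X + X) + b.b.a.X)) + (rec X. b.(b.b.X + b.(X + X) + b.b.a.X))) + b.b.a.(rec X. b.(b.b.X + b.(X + X) + b.b.a.X)) ⊢ -b-> u2, -b-> u3, -b-> u4
  u2 = (rec X. b.(b.b.X + b.(X + X) + b.b.a.X)) + (rec X. b.(b.b.X + b.(X + X) + b.b.a.X)) ⊢ -b-> u1
  u3 = b.(rec X. b.(b.b.X + b.(X + X) + b.b.a.X)) ⊢ -b-> u0
  u4 = b.a.(rec X. b.(b.b.X + b.(X + X) + b.b.a.X)) ⊢ -b-> u5
  u5 = a.(rec X. b.(b.b.X + b.(X + X) + b.b.a.X)) ⊢ -a-> u0
LTS(Q): 6 reachable states
  v0 = rec X. b.(a.b.X + b.(X + X) + b.b.a.X) ⊢ -b-> v1
  v1 = a.b.(rec X. b.(a.b.X + b.(X + X) + b.b.a.X)) + b.((rec X. b.(a.b.X + b.(X + X) + b.b.a.X)) + (rec X. b.(a.b.X + b.(X + X) + b.b.a.X))) + b.b.a.(rec X. b.(a.b.X + b.(X + X) + b.b.a.X)) ⊢ -a-> v2, -b-> v3, -b-> v4
  v2 = b.(rec X. b.(a.b.X + b.(X + X) + b.b.a.X)) ⊢ -b-> v0
  v3 = (rec X. b.(a.b.X + b.(X + X) + b.b.a.X)) + (rec X. b.(a.b.X + b.(X + X) + b.b.a.X)) ⊢ -b-> v1
  v4 = b.a.(rec X. b.(a.b.X + b.(X + X) + b.b.a.X)) ⊢ -b-> v5
  v5 = a.(rec X. b.(a.b.X + b.(X + X) + b.b.a.X)) ⊢ -a-> v0
Executing bbbbbba from P (initial set {u0}):
  after b @ step 1: {u1}
  after b @ step 2: {u2, u3, u4}
  after b @ step 3: {u0, u1, u5}
  after b @ step 4: {u1, u2, u3, u4}
  after b @ step 5: {u0, u1, u2, u3, u4, u5}
  after b @ step 6: {u0, u1, u2, u3, u4, u5}
  after a @ step 7: {u0}
  — P admits the full trace.
Executing bbbbbba from Q (initial set {v0}):
  after b @ step 1: {v1}
  after b @ step 2: {v3, v4}
  after b @ step 3: {v1, v5}
  after b @ step 4: {v3, v4}
  after b @ step 5: {v1, v5}
  after b @ step 6: {v3, v4}
  after a @ step 7: no successor for Q

bbbbbba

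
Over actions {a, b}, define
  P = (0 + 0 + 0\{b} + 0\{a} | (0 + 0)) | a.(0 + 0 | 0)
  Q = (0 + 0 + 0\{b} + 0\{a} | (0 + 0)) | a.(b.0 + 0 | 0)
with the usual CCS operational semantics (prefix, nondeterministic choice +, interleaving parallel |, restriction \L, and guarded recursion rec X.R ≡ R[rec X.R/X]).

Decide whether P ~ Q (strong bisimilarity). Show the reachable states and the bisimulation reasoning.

P ≁ Q

Reachable graph of P (2 states):
  p0 = (0 + 0 + 0\{b} + 0\{a} | (0 + 0)) | a.(0 + 0 | 0) → --a--▸ p1
  p1 = (0 + 0 + 0\{b} + 0\{a} | (0 + 0)) | (0 + 0 | 0) → deadlocked
Reachable graph of Q (3 states):
  q0 = (0 + 0 + 0\{b} + 0\{a} | (0 + 0)) | a.(b.0 + 0 | 0) → --a--▸ q1
  q1 = (0 + 0 + 0\{b} + 0\{a} | (0 + 0)) | (b.0 + 0 | 0) → --b--▸ q2
  q2 = (0 + 0 + 0\{b} + 0\{a} | (0 + 0)) | 0 → deadlocked
Partition-refinement fixed point:
  B0 = {p0}
  B1 = {p1, q2}
  B2 = {q0}
  B3 = {q1}
p0 ∈ B0, q0 ∈ B2 → different blocks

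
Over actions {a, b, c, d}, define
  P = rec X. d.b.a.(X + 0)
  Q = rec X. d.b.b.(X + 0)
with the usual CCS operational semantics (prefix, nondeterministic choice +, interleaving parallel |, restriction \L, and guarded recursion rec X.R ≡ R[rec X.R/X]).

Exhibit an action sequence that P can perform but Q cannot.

dba

Reachable graph of P (4 states):
  s0 = rec X. d.b.a.(X + 0) → -d-> s1
  s1 = b.a.((rec X. d.b.a.(X + 0)) + 0) → -b-> s2
  s2 = a.((rec X. d.b.a.(X + 0)) + 0) → -a-> s3
  s3 = (rec X. d.b.a.(X + 0)) + 0 → -d-> s1
Reachable graph of Q (4 states):
  t0 = rec X. d.b.b.(X + 0) → -d-> t1
  t1 = b.b.((rec X. d.b.b.(X + 0)) + 0) → -b-> t2
  t2 = b.((rec X. d.b.b.(X + 0)) + 0) → -b-> t3
  t3 = (rec X. d.b.b.(X + 0)) + 0 → -d-> t1
Executing dba from P (initial set {s0}):
  [1] d ⇒ {s1}
  [2] b ⇒ {s2}
  [3] a ⇒ {s3}
  — P admits the full trace.
Executing dba from Q (initial set {t0}):
  [1] d ⇒ {t1}
  [2] b ⇒ {t2}
  [3] a ⇒ ∅ (Q stuck)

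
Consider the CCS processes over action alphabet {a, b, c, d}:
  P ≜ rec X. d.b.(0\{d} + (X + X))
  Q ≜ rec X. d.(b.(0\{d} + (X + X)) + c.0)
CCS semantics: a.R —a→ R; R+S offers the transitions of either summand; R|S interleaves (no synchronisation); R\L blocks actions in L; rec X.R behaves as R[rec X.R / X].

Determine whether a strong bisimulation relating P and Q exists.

not bisimilar

P's transition system — 3 states:
  s0 = rec X. d.b.(0\{d} + (X + X)) has moves ··d··> s1
  s1 = b.(0\{d} + ((rec X. d.b.(0\{d} + (X + X))) + (rec X. d.b.(0\{d} + (X + X))))) has moves ··b··> s2
  s2 = 0\{d} + ((rec X. d.b.(0\{d} + (X + X))) + (rec X. d.b.(0\{d} + (X + X)))) has moves ··d··> s1
Q's transition system — 4 states:
  t0 = rec X. d.(b.(0\{d} + (X + X)) + c.0) has moves ··d··> t1
  t1 = b.(0\{d} + ((rec X. d.(b.(0\{d} + (X + X)) + c.0)) + (rec X. d.(b.(0\{d} + (X + X)) + c.0)))) + c.0 has moves ··b··> t2, ··c··> t3
  t2 = 0\{d} + ((rec X. d.(b.(0\{d} + (X + X)) + c.0)) + (rec X. d.(b.(0\{d} + (X + X)) + c.0))) has moves ··d··> t1
  t3 = 0 has moves deadlocked
Bisimilarity quotient blocks:
  B0 = {s0, s2}
  B1 = {s1}
  B2 = {t0, t2}
  B3 = {t1}
  B4 = {t3}
s0 ∈ B0, t0 ∈ B2 → different blocks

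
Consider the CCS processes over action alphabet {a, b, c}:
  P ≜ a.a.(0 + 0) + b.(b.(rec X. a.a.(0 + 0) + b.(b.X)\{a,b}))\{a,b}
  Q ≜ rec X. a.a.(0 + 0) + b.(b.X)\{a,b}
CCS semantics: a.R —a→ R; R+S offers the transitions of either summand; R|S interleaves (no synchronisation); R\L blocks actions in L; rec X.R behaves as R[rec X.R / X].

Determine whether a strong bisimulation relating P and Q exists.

P's transition system — 4 states:
  p0 = a.a.(0 + 0) + b.(b.(rec X. a.a.(0 + 0) + b.(b.X)\{a,b}))\{a,b} :: --a--▸ p1, --b--▸ p2
  p1 = a.(0 + 0) :: --a--▸ p3
  p2 = (b.(rec X. a.a.(0 + 0) + b.(b.X)\{a,b}))\{a,b} :: ·
  p3 = 0 + 0 :: ·
Q's transition system — 4 states:
  q0 = rec X. a.a.(0 + 0) + b.(b.X)\{a,b} :: --a--▸ q1, --b--▸ q2
  q1 = a.(0 + 0) :: --a--▸ q3
  q2 = (b.(rec X. a.a.(0 + 0) + b.(b.X)\{a,b}))\{a,b} :: ·
  q3 = 0 + 0 :: ·
Bisimilarity quotient blocks:
  B0 = {p0, q0}
  B1 = {p2, p3, q2, q3}
  B2 = {p1, q1}
p0 ∈ B0, q0 ∈ B0 → same block

bisimilar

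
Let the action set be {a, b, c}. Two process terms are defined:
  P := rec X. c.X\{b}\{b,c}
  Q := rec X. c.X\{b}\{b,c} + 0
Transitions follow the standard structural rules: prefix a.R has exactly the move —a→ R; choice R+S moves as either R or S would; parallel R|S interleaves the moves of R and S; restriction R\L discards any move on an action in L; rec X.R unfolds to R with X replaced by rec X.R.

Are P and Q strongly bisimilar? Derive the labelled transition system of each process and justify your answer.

LTS(P): 2 reachable states
  p0 = rec X. c.X\{b}\{b,c} → -c-> p1
  p1 = (rec X. c.X\{b}\{b,c})\{b}\{b,c} → stopped
LTS(Q): 2 reachable states
  q0 = rec X. c.X\{b}\{b,c} + 0 → -c-> q1
  q1 = (rec X. c.X\{b}\{b,c} + 0)\{b}\{b,c} → stopped
Coarsest stable partition (strong bisimilarity classes):
  B0 = {p0, q0}
  B1 = {p1, q1}
p0 ∈ B0, q0 ∈ B0 → same block

YES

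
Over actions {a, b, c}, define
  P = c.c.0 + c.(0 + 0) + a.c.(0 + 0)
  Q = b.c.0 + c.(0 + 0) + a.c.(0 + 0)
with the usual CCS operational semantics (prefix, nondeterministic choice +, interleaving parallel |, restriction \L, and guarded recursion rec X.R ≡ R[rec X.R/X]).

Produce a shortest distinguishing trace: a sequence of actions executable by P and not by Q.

Reachable graph of P (5 states):
  u0 = c.c.0 + c.(0 + 0) + a.c.(0 + 0) has moves --a--▸ u1, --c--▸ u2, --c--▸ u3
  u1 = c.(0 + 0) has moves --c--▸ u2
  u2 = 0 + 0 has moves (no moves)
  u3 = c.0 has moves --c--▸ u4
  u4 = 0 has moves (no moves)
Reachable graph of Q (5 states):
  v0 = b.c.0 + c.(0 + 0) + a.c.(0 + 0) has moves --a--▸ v1, --b--▸ v2, --c--▸ v3
  v1 = c.(0 + 0) has moves --c--▸ v3
  v2 = c.0 has moves --c--▸ v4
  v3 = 0 + 0 has moves (no moves)
  v4 = 0 has moves (no moves)
Executing cc from P (initial set {u0}):
  step 1 (c): {u2, u3}
  step 2 (c): {u4}
  P completes σ.
Executing cc from Q (initial set {v0}):
  step 1 (c): {v3}
  step 2 (c): ∅ (Q stuck)

cc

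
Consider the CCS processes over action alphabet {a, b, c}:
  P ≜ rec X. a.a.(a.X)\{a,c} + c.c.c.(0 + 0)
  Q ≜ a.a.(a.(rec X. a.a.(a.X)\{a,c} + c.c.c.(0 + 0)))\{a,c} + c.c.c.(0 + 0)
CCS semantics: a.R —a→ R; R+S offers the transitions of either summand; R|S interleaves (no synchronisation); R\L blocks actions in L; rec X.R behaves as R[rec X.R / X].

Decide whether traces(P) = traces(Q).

Reachable graph of P (6 states):
  m0 = rec X. a.a.(a.X)\{a,c} + c.c.c.(0 + 0) has moves =a=> m1, =c=> m2
  m1 = a.(a.(rec X. a.a.(a.X)\{a,c} + c.c.c.(0 + 0)))\{a,c} has moves =a=> m3
  m2 = c.c.(0 + 0) has moves =c=> m4
  m3 = (a.(rec X. a.a.(a.X)\{a,c} + c.c.c.(0 + 0)))\{a,c} has moves stopped
  m4 = c.(0 + 0) has moves =c=> m5
  m5 = 0 + 0 has moves stopped
Reachable graph of Q (6 states):
  n0 = a.a.(a.(rec X. a.a.(a.X)\{a,c} + c.c.c.(0 + 0)))\{a,c} + c.c.c.(0 + 0) has moves =a=> n1, =c=> n2
  n1 = a.(a.(rec X. a.a.(a.X)\{a,c} + c.c.c.(0 + 0)))\{a,c} has moves =a=> n3
  n2 = c.c.(0 + 0) has moves =c=> n4
  n3 = (a.(rec X. a.a.(a.X)\{a,c} + c.c.c.(0 + 0)))\{a,c} has moves stopped
  n4 = c.(0 + 0) has moves =c=> n5
  n5 = 0 + 0 has moves stopped
Partition-refinement fixed point:
  B0 = {m0, n0}
  B1 = {m1, n1}
  B2 = {m3, m5, n3, n5}
  B3 = {m2, n2}
  B4 = {m4, n4}
m0 ∈ B0, n0 ∈ B0 → same block
Bisimilar ⇒ trace-equivalent.

traces(P) = traces(Q)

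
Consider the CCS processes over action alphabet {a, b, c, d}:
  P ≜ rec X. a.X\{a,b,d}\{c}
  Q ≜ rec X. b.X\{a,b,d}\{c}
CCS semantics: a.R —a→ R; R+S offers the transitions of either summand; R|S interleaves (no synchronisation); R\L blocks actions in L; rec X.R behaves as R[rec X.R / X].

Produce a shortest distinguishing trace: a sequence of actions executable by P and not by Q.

LTS(P): 2 reachable states
  m0 = rec X. a.X\{a,b,d}\{c} has moves —a→ m1
  m1 = (rec X. a.X\{a,b,d}\{c})\{a,b,d}\{c} has moves deadlocked
LTS(Q): 2 reachable states
  n0 = rec X. b.X\{a,b,d}\{c} has moves —b→ n1
  n1 = (rec X. b.X\{a,b,d}\{c})\{a,b,d}\{c} has moves deadlocked
Run σ = ⟨a⟩ on P: start {m0}
  step 1 (a): {m1}
  — P admits the full trace.
Run σ = ⟨a⟩ on Q: start {n0}
  step 1 (a): no successor for Q

a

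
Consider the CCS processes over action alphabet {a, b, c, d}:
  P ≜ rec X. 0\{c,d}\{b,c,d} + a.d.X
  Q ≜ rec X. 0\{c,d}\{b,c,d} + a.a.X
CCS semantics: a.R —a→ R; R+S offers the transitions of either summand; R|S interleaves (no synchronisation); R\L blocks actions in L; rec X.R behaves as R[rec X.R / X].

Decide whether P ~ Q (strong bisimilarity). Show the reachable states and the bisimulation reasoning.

LTS(P): 2 reachable states
  m0 = rec X. 0\{c,d}\{b,c,d} + a.d.X ⊢ ··a··> m1
  m1 = d.(rec X. 0\{c,d}\{b,c,d} + a.d.X) ⊢ ··d··> m0
LTS(Q): 2 reachable states
  n0 = rec X. 0\{c,d}\{b,c,d} + a.a.X ⊢ ··a··> n1
  n1 = a.(rec X. 0\{c,d}\{b,c,d} + a.a.X) ⊢ ··a··> n0
Partition-refinement fixed point:
  B0 = {m0}
  B1 = {m1}
  B2 = {n0, n1}
m0 ∈ B0, n0 ∈ B2 → different blocks

not bisimilar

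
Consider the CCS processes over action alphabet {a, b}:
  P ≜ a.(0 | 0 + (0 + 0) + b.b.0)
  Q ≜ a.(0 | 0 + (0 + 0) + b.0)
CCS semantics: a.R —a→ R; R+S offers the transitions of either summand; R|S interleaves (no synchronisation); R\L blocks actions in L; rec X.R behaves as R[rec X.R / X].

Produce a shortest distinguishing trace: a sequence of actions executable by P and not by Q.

P's transition system — 4 states:
  s0 = a.(0 | 0 + (0 + 0) + b.b.0) :: --a--▸ s1
  s1 = 0 | 0 + (0 + 0) + b.b.0 :: --b--▸ s2
  s2 = b.0 :: --b--▸ s3
  s3 = 0 :: ∅
Q's transition system — 3 states:
  t0 = a.(0 | 0 + (0 + 0) + b.0) :: --a--▸ t1
  t1 = 0 | 0 + (0 + 0) + b.0 :: --b--▸ t2
  t2 = 0 :: ∅
Executing abb from P (initial set {s0}):
  after a @ step 1: {s1}
  after b @ step 2: {s2}
  after b @ step 3: {s3}
  ✓ P
Executing abb from Q (initial set {t0}):
  after a @ step 1: {t1}
  after b @ step 2: {t2}
  after b @ step 3: ∅ (Q stuck)

abb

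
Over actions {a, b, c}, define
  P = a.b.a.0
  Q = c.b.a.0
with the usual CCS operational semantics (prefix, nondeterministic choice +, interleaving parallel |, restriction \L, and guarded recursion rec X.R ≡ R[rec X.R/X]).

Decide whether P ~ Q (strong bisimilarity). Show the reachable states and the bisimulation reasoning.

P's transition system — 4 states:
  p0 = a.b.a.0 has moves ··a··> p1
  p1 = b.a.0 has moves ··b··> p2
  p2 = a.0 has moves ··a··> p3
  p3 = 0 has moves deadlocked
Q's transition system — 4 states:
  q0 = c.b.a.0 has moves ··c··> q1
  q1 = b.a.0 has moves ··b··> q2
  q2 = a.0 has moves ··a··> q3
  q3 = 0 has moves deadlocked
Bisimilarity quotient blocks:
  B0 = {p0}
  B1 = {p1, q1}
  B2 = {p2, q2}
  B3 = {p3, q3}
  B4 = {q0}
p0 ∈ B0, q0 ∈ B4 → different blocks

P ≁ Q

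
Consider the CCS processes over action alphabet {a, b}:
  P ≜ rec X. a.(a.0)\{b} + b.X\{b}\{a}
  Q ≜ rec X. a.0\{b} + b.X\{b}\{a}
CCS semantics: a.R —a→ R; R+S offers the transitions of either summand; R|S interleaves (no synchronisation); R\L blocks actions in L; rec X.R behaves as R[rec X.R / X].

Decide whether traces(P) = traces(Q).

trace-distinct — witness ⟨aa⟩

Reachable graph of P (4 states):
  u0 = rec X. a.(a.0)\{b} + b.X\{b}\{a} ⊢ -a-> u1, -b-> u2
  u1 = (a.0)\{b} ⊢ -a-> u3
  u2 = (rec X. a.(a.0)\{b} + b.X\{b}\{a})\{b}\{a} ⊢ ·
  u3 = 0\{b} ⊢ ·
Reachable graph of Q (3 states):
  v0 = rec X. a.0\{b} + b.X\{b}\{a} ⊢ -a-> v1, -b-> v2
  v1 = 0\{b} ⊢ ·
  v2 = (rec X. a.0\{b} + b.X\{b}\{a})\{b}\{a} ⊢ ·
Trace ⟨aa⟩ through P, begin at {u0}:
  after a @ step 1: {u1}
  after a @ step 2: {u3}
  ✓ P
Trace ⟨aa⟩ through Q, begin at {v0}:
  after a @ step 1: {v1}
  after a @ step 2: ∅ (Q stuck)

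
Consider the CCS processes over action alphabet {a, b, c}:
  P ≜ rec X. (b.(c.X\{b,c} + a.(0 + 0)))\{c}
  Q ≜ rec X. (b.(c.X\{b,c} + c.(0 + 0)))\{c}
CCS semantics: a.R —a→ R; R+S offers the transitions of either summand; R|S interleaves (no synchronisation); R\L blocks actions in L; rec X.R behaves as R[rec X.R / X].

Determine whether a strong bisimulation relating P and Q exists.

P ≁ Q

Reachable graph of P (3 states):
  p0 = rec X. (b.(c.X\{b,c} + a.(0 + 0)))\{c} ⊢ --b--▸ p1
  p1 = (c.(rec X. (b.(c.X\{b,c} + a.(0 + 0)))\{c})\{b,c} + a.(0 + 0))\{c} ⊢ --a--▸ p2
  p2 = (0 + 0)\{c} ⊢ ·
Reachable graph of Q (2 states):
  q0 = rec X. (b.(c.X\{b,c} + c.(0 + 0)))\{c} ⊢ --b--▸ q1
  q1 = (c.(rec X. (b.(c.X\{b,c} + c.(0 + 0)))\{c})\{b,c} + c.(0 + 0))\{c} ⊢ ·
Bisimilarity quotient blocks:
  B0 = {p0}
  B1 = {p1}
  B2 = {p2, q1}
  B3 = {q0}
p0 ∈ B0, q0 ∈ B3 → different blocks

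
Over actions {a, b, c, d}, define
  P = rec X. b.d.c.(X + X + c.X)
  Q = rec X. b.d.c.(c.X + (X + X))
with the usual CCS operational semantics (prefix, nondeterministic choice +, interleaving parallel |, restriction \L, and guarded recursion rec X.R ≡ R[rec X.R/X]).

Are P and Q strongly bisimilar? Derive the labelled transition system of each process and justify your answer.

P's transition system — 4 states:
  u0 = rec X. b.d.c.(X + X + c.X) has moves -b-> u1
  u1 = d.c.((rec X. b.d.c.(X + X + c.X)) + (rec X. b.d.c.(X + X + c.X)) + c.(rec X. b.d.c.(X + X + c.X))) has moves -d-> u2
  u2 = c.((rec X. b.d.c.(X + X + c.X)) + (rec X. b.d.c.(X + X + c.X)) + c.(rec X. b.d.c.(X + X + c.X))) has moves -c-> u3
  u3 = (rec X. b.d.c.(X + X + c.X)) + (rec X. b.d.c.(X + X + c.X)) + c.(rec X. b.d.c.(X + X + c.X)) has moves -b-> u1, -c-> u0
Q's transition system — 4 states:
  v0 = rec X. b.d.c.(c.X + (X + X)) has moves -b-> v1
  v1 = d.c.(c.(rec X. b.d.c.(c.X + (X + X))) + ((rec X. b.d.c.(c.X + (X + X))) + (rec X. b.d.c.(c.X + (X + X))))) has moves -d-> v2
  v2 = c.(c.(rec X. b.d.c.(c.X + (X + X))) + ((rec X. b.d.c.(c.X + (X + X))) + (rec X. b.d.c.(c.X + (X + X))))) has moves -c-> v3
  v3 = c.(rec X. b.d.c.(c.X + (X + X))) + ((rec X. b.d.c.(c.X + (X + X))) + (rec X. b.d.c.(c.X + (X + X)))) has moves -b-> v1, -c-> v0
Coarsest stable partition (strong bisimilarity classes):
  B0 = {u0, v0}
  B1 = {u1, v1}
  B2 = {u2, v2}
  B3 = {u3, v3}
u0 ∈ B0, v0 ∈ B0 → same block

YES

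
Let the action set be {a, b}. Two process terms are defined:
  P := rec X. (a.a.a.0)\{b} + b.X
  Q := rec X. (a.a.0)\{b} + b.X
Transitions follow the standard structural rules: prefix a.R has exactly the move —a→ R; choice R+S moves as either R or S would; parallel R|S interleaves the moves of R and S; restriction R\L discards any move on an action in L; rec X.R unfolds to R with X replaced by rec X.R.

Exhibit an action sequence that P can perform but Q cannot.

P's transition system — 4 states:
  u0 = rec X. (a.a.a.0)\{b} + b.X ⊢ ··a··> u1, ··b··> u0
  u1 = (a.a.0)\{b} ⊢ ··a··> u2
  u2 = (a.0)\{b} ⊢ ··a··> u3
  u3 = 0\{b} ⊢ (no moves)
Q's transition system — 3 states:
  v0 = rec X. (a.a.0)\{b} + b.X ⊢ ··a··> v1, ··b··> v0
  v1 = (a.0)\{b} ⊢ ··a··> v2
  v2 = 0\{b} ⊢ (no moves)
Run σ = ⟨aaa⟩ on P: start {u0}
  [1] a ⇒ {u1}
  [2] a ⇒ {u2}
  [3] a ⇒ {u3}
  ✓ P
Run σ = ⟨aaa⟩ on Q: start {v0}
  [1] a ⇒ {v1}
  [2] a ⇒ {v2}
  [3] a ⇒ ∅ (Q stuck)

aaa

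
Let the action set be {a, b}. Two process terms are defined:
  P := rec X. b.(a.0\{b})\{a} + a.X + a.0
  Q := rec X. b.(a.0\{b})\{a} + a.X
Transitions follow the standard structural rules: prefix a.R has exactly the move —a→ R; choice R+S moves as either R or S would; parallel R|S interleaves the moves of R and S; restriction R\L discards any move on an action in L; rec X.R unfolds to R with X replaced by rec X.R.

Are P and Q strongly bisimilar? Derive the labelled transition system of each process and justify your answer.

not bisimilar

LTS(P): 3 reachable states
  p0 = rec X. b.(a.0\{b})\{a} + a.X + a.0 has moves =a=> p0, =a=> p1, =b=> p2
  p1 = 0 has moves stopped
  p2 = (a.0\{b})\{a} has moves stopped
LTS(Q): 2 reachable states
  q0 = rec X. b.(a.0\{b})\{a} + a.X has moves =a=> q0, =b=> q1
  q1 = (a.0\{b})\{a} has moves stopped
Coarsest stable partition (strong bisimilarity classes):
  B0 = {p0}
  B1 = {p1, p2, q1}
  B2 = {q0}
p0 ∈ B0, q0 ∈ B2 → different blocks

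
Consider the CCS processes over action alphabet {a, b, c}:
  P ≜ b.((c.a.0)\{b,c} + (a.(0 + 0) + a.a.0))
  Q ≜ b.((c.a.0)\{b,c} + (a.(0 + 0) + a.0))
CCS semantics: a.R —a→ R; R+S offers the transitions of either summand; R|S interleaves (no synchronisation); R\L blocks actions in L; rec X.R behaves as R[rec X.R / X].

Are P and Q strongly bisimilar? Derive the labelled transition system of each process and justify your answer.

LTS(P): 5 reachable states
  m0 = b.((c.a.0)\{b,c} + (a.(0 + 0) + a.a.0)) | =b=> m1
  m1 = (c.a.0)\{b,c} + (a.(0 + 0) + a.a.0) | =a=> m2, =a=> m3
  m2 = 0 + 0 | stopped
  m3 = a.0 | =a=> m4
  m4 = 0 | stopped
LTS(Q): 4 reachable states
  n0 = b.((c.a.0)\{b,c} + (a.(0 + 0) + a.0)) | =b=> n1
  n1 = (c.a.0)\{b,c} + (a.(0 + 0) + a.0) | =a=> n2, =a=> n3
  n2 = 0 | stopped
  n3 = 0 + 0 | stopped
Coarsest stable partition (strong bisimilarity classes):
  B0 = {m0}
  B1 = {m1}
  B2 = {m2, m4, n2, n3}
  B3 = {m3, n1}
  B4 = {n0}
m0 ∈ B0, n0 ∈ B4 → different blocks

NO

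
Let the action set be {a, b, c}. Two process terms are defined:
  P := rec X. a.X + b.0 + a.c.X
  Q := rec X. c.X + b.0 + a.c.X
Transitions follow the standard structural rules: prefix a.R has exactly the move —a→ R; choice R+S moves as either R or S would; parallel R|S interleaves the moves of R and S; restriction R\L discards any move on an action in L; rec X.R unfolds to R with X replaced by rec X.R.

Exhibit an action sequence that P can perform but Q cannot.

P's transition system — 3 states:
  p0 = rec X. a.X + b.0 + a.c.X has moves --a--▸ p0, --a--▸ p1, --b--▸ p2
  p1 = c.(rec X. a.X + b.0 + a.c.X) has moves --c--▸ p0
  p2 = 0 has moves stopped
Q's transition system — 3 states:
  q0 = rec X. c.X + b.0 + a.c.X has moves --a--▸ q1, --b--▸ q2, --c--▸ q0
  q1 = c.(rec X. c.X + b.0 + a.c.X) has moves --c--▸ q0
  q2 = 0 has moves stopped
Trace ⟨aa⟩ through P, begin at {p0}:
  step 1 (a): {p0, p1}
  step 2 (a): {p0, p1}
  — P admits the full trace.
Trace ⟨aa⟩ through Q, begin at {q0}:
  step 1 (a): {q1}
  step 2 (a): ∅  — Q cannot continue

aa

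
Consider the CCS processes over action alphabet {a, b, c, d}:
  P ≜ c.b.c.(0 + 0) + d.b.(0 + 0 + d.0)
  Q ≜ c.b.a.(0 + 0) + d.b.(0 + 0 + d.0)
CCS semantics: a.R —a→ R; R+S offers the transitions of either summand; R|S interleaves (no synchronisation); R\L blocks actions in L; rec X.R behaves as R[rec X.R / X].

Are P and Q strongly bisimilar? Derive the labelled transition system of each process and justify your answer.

LTS(P): 7 reachable states
  u0 = c.b.c.(0 + 0) + d.b.(0 + 0 + d.0) | =c=> u1, =d=> u2
  u1 = b.c.(0 + 0) | =b=> u3
  u2 = b.(0 + 0 + d.0) | =b=> u4
  u3 = c.(0 + 0) | =c=> u5
  u4 = 0 + 0 + d.0 | =d=> u6
  u5 = 0 + 0 | deadlocked
  u6 = 0 | deadlocked
LTS(Q): 7 reachable states
  v0 = c.b.a.(0 + 0) + d.b.(0 + 0 + d.0) | =c=> v1, =d=> v2
  v1 = b.a.(0 + 0) | =b=> v3
  v2 = b.(0 + 0 + d.0) | =b=> v4
  v3 = a.(0 + 0) | =a=> v5
  v4 = 0 + 0 + d.0 | =d=> v6
  v5 = 0 + 0 | deadlocked
  v6 = 0 | deadlocked
Coarsest stable partition (strong bisimilarity classes):
  B0 = {u0}
  B1 = {u2, v2}
  B2 = {u4, v4}
  B3 = {u5, u6, v5, v6}
  B4 = {u1}
  B5 = {u3}
  B6 = {v0}
  B7 = {v1}
  B8 = {v3}
u0 ∈ B0, v0 ∈ B6 → different blocks

not bisimilar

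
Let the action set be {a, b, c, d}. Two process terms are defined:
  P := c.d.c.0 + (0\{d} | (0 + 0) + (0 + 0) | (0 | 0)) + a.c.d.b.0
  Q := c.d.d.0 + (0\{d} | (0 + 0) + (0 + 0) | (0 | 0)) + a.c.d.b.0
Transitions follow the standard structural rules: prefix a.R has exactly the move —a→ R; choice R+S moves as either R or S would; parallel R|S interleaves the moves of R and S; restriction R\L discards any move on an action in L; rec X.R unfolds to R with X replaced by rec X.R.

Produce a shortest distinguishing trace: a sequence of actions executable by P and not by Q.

P's transition system — 7 states:
  u0 = c.d.c.0 + (0\{d} | (0 + 0) + (0 + 0) | (0 | 0)) + a.c.d.b.0 ⊢ ··a··> u1, ··c··> u2
  u1 = c.d.b.0 ⊢ ··c··> u3
  u2 = d.c.0 ⊢ ··d··> u4
  u3 = d.b.0 ⊢ ··d··> u5
  u4 = c.0 ⊢ ··c··> u6
  u5 = b.0 ⊢ ··b··> u6
  u6 = 0 ⊢ ·
Q's transition system — 7 states:
  v0 = c.d.d.0 + (0\{d} | (0 + 0) + (0 + 0) | (0 | 0)) + a.c.d.b.0 ⊢ ··a··> v1, ··c··> v2
  v1 = c.d.b.0 ⊢ ··c··> v3
  v2 = d.d.0 ⊢ ··d··> v4
  v3 = d.b.0 ⊢ ··d··> v5
  v4 = d.0 ⊢ ··d··> v6
  v5 = b.0 ⊢ ··b··> v6
  v6 = 0 ⊢ ·
Trace ⟨cdc⟩ through P, begin at {u0}:
  step 1 (c): {u2}
  step 2 (d): {u4}
  step 3 (c): {u6}
  ✓ P
Trace ⟨cdc⟩ through Q, begin at {v0}:
  step 1 (c): {v2}
  step 2 (d): {v4}
  step 3 (c): ∅ (Q stuck)

cdc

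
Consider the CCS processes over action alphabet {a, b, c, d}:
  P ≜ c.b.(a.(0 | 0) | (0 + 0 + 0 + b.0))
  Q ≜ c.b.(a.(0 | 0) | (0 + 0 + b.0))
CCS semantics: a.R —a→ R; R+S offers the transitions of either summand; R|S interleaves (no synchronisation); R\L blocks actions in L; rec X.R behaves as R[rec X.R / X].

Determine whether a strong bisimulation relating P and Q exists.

P ~ Q

LTS(P): 6 reachable states
  m0 = c.b.(a.(0 | 0) | (0 + 0 + 0 + b.0)) ⊢ =c=> m1
  m1 = b.(a.(0 | 0) | (0 + 0 + 0 + b.0)) ⊢ =b=> m2
  m2 = a.(0 | 0) | (0 + 0 + 0 + b.0) ⊢ =a=> m3, =b=> m4
  m3 = 0 | 0 | (0 + 0 + 0 + b.0) ⊢ =b=> m5
  m4 = a.(0 | 0) | 0 ⊢ =a=> m5
  m5 = 0 | 0 | 0 ⊢ (no moves)
LTS(Q): 6 reachable states
  n0 = c.b.(a.(0 | 0) | (0 + 0 + b.0)) ⊢ =c=> n1
  n1 = b.(a.(0 | 0) | (0 + 0 + b.0)) ⊢ =b=> n2
  n2 = a.(0 | 0) | (0 + 0 + b.0) ⊢ =a=> n3, =b=> n4
  n3 = 0 | 0 | (0 + 0 + b.0) ⊢ =b=> n5
  n4 = a.(0 | 0) | 0 ⊢ =a=> n5
  n5 = 0 | 0 | 0 ⊢ (no moves)
Coarsest stable partition (strong bisimilarity classes):
  B0 = {m0, n0}
  B1 = {m1, n1}
  B2 = {m2, n2}
  B3 = {m3, n3}
  B4 = {m5, n5}
  B5 = {m4, n4}
m0 ∈ B0, n0 ∈ B0 → same block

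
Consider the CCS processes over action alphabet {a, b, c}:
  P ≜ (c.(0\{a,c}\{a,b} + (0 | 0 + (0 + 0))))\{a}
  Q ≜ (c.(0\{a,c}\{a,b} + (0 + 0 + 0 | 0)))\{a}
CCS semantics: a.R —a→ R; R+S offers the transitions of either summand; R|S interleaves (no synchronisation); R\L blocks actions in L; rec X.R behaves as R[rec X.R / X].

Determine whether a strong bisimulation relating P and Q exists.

LTS(P): 2 reachable states
  s0 = (c.(0\{a,c}\{a,b} + (0 | 0 + (0 + 0))))\{a} ⊢ -c-> s1
  s1 = (0\{a,c}\{a,b} + (0 | 0 + (0 + 0)))\{a} ⊢ (no moves)
LTS(Q): 2 reachable states
  t0 = (c.(0\{a,c}\{a,b} + (0 + 0 + 0 | 0)))\{a} ⊢ -c-> t1
  t1 = (0\{a,c}\{a,b} + (0 + 0 + 0 | 0))\{a} ⊢ (no moves)
Partition-refinement fixed point:
  B0 = {s0, t0}
  B1 = {s1, t1}
s0 ∈ B0, t0 ∈ B0 → same block

P ~ Q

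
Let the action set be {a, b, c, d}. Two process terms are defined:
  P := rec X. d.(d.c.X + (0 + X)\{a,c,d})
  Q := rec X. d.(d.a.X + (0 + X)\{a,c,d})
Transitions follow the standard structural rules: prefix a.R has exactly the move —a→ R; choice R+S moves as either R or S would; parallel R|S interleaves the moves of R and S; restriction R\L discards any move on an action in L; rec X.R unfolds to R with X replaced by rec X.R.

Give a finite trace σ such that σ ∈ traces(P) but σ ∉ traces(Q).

LTS(P): 3 reachable states
  s0 = rec X. d.(d.c.X + (0 + X)\{a,c,d}) ⊢ —d→ s1
  s1 = d.c.(rec X. d.(d.c.X + (0 + X)\{a,c,d})) + (0 + (rec X. d.(d.c.X + (0 + X)\{a,c,d})))\{a,c,d} ⊢ —d→ s2
  s2 = c.(rec X. d.(d.c.X + (0 + X)\{a,c,d})) ⊢ —c→ s0
LTS(Q): 3 reachable states
  t0 = rec X. d.(d.a.X + (0 + X)\{a,c,d}) ⊢ —d→ t1
  t1 = d.a.(rec X. d.(d.a.X + (0 + X)\{a,c,d})) + (0 + (rec X. d.(d.a.X + (0 + X)\{a,c,d})))\{a,c,d} ⊢ —d→ t2
  t2 = a.(rec X. d.(d.a.X + (0 + X)\{a,c,d})) ⊢ —a→ t0
Trace ⟨ddc⟩ through P, begin at {s0}:
  after d @ step 1: {s1}
  after d @ step 2: {s2}
  after c @ step 3: {s0}
  ✓ P
Trace ⟨ddc⟩ through Q, begin at {t0}:
  after d @ step 1: {t1}
  after d @ step 2: {t2}
  after c @ step 3: ∅  — Q cannot continue

ddc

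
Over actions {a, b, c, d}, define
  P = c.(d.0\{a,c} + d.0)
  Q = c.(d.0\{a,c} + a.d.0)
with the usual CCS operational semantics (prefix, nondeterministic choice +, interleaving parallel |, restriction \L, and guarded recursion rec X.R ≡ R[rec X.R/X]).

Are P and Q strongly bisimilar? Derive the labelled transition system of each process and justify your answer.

not bisimilar

LTS(P): 4 reachable states
  s0 = c.(d.0\{a,c} + d.0) has moves -c-> s1
  s1 = d.0\{a,c} + d.0 has moves -d-> s2, -d-> s3
  s2 = 0 has moves stopped
  s3 = 0\{a,c} has moves stopped
LTS(Q): 5 reachable states
  t0 = c.(d.0\{a,c} + a.d.0) has moves -c-> t1
  t1 = d.0\{a,c} + a.d.0 has moves -a-> t2, -d-> t3
  t2 = d.0 has moves -d-> t4
  t3 = 0\{a,c} has moves stopped
  t4 = 0 has moves stopped
Partition-refinement fixed point:
  B0 = {s0}
  B1 = {s1, t2}
  B2 = {s2, s3, t3, t4}
  B3 = {t0}
  B4 = {t1}
s0 ∈ B0, t0 ∈ B3 → different blocks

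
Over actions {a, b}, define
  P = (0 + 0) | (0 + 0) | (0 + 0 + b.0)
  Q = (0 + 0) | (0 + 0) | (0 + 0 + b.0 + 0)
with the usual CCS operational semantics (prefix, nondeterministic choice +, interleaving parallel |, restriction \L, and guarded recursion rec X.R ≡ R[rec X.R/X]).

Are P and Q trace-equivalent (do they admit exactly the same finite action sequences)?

traces(P) = traces(Q)

P's transition system — 2 states:
  s0 = (0 + 0) | (0 + 0) | (0 + 0 + b.0) ⊢ —b→ s1
  s1 = (0 + 0) | (0 + 0) | 0 ⊢ (no moves)
Q's transition system — 2 states:
  t0 = (0 + 0) | (0 + 0) | (0 + 0 + b.0 + 0) ⊢ —b→ t1
  t1 = (0 + 0) | (0 + 0) | 0 ⊢ (no moves)
Partition-refinement fixed point:
  B0 = {s0, t0}
  B1 = {s1, t1}
s0 ∈ B0, t0 ∈ B0 → same block
Bisimilar ⇒ trace-equivalent.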